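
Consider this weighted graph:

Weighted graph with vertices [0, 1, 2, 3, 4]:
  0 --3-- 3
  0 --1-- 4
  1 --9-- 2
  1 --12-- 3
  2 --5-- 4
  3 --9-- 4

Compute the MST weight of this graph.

Applying Kruskal's algorithm (sort edges by weight, add if no cycle):
  Add (0,4) w=1
  Add (0,3) w=3
  Add (2,4) w=5
  Add (1,2) w=9
  Skip (3,4) w=9 (creates cycle)
  Skip (1,3) w=12 (creates cycle)
MST weight = 18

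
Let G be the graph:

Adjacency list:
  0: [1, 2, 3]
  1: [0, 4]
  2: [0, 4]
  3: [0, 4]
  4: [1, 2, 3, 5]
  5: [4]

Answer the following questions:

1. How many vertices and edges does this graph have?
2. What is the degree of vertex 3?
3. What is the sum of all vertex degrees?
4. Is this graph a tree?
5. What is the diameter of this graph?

Count: 6 vertices, 7 edges.
Vertex 3 has neighbors [0, 4], degree = 2.
Handshaking lemma: 2 * 7 = 14.
A tree on 6 vertices has 5 edges. This graph has 7 edges (2 extra). Not a tree.
Diameter (longest shortest path) = 3.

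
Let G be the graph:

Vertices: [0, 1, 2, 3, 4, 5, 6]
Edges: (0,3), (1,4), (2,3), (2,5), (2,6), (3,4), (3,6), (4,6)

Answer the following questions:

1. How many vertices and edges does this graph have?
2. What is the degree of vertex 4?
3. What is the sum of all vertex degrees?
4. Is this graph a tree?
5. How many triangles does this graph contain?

Count: 7 vertices, 8 edges.
Vertex 4 has neighbors [1, 3, 6], degree = 3.
Handshaking lemma: 2 * 8 = 16.
A tree on 7 vertices has 6 edges. This graph has 8 edges (2 extra). Not a tree.
Number of triangles = 2.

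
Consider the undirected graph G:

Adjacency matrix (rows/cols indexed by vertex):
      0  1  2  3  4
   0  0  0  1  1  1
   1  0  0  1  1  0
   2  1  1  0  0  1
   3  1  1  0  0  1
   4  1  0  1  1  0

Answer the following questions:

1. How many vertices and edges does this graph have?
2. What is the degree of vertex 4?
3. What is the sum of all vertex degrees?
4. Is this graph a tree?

Count: 5 vertices, 7 edges.
Vertex 4 has neighbors [0, 2, 3], degree = 3.
Handshaking lemma: 2 * 7 = 14.
A tree on 5 vertices has 4 edges. This graph has 7 edges (3 extra). Not a tree.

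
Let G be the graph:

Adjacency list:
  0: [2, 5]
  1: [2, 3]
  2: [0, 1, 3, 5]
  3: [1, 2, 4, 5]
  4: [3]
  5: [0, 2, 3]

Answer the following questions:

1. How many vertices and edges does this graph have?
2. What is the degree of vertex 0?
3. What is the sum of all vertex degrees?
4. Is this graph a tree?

Count: 6 vertices, 8 edges.
Vertex 0 has neighbors [2, 5], degree = 2.
Handshaking lemma: 2 * 8 = 16.
A tree on 6 vertices has 5 edges. This graph has 8 edges (3 extra). Not a tree.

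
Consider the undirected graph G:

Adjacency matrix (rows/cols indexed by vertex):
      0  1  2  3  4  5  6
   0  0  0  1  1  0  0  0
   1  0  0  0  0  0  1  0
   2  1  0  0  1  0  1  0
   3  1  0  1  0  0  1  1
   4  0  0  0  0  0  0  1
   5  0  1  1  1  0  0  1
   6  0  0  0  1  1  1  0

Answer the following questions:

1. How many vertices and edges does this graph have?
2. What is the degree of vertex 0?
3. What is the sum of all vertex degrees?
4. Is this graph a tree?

Count: 7 vertices, 9 edges.
Vertex 0 has neighbors [2, 3], degree = 2.
Handshaking lemma: 2 * 9 = 18.
A tree on 7 vertices has 6 edges. This graph has 9 edges (3 extra). Not a tree.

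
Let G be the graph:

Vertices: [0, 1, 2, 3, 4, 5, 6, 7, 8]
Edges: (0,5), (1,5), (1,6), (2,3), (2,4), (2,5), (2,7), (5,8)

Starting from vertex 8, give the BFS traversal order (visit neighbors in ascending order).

BFS from vertex 8 (neighbors processed in ascending order):
Visit order: 8, 5, 0, 1, 2, 6, 3, 4, 7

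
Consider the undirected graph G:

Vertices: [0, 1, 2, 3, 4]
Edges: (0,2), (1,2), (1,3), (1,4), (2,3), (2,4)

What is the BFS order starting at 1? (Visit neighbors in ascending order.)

BFS from vertex 1 (neighbors processed in ascending order):
Visit order: 1, 2, 3, 4, 0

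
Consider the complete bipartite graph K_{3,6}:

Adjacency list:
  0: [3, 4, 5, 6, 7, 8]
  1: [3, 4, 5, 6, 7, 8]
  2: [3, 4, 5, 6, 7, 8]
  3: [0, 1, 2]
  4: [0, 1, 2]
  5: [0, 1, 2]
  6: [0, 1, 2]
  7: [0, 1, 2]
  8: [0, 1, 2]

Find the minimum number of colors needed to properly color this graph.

K_{3,6} is bipartite: vertices split into two independent sets of size 3 and 6.
Color one set 0, the other 1. No adjacent vertices share a color.
Chromatic number = 2.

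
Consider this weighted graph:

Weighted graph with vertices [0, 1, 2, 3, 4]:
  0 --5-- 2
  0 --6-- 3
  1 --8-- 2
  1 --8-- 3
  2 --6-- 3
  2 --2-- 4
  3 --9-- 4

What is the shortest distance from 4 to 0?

Using Dijkstra's algorithm from vertex 4:
Shortest path: 4 -> 2 -> 0
Total weight: 2 + 5 = 7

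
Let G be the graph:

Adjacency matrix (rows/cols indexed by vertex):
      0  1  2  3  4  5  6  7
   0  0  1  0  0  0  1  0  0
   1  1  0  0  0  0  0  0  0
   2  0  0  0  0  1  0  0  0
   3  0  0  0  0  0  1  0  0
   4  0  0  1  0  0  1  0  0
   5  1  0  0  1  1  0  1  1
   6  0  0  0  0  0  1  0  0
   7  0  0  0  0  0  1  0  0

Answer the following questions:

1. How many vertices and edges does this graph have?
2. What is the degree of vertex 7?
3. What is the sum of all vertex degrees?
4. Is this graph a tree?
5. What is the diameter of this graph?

Count: 8 vertices, 7 edges.
Vertex 7 has neighbors [5], degree = 1.
Handshaking lemma: 2 * 7 = 14.
A graph is a tree iff it is connected and has exactly n-1 edges. This graph is connected (all 8 vertices in one component) and has 8-1 = 7 edges. It is a tree.
Diameter (longest shortest path) = 4.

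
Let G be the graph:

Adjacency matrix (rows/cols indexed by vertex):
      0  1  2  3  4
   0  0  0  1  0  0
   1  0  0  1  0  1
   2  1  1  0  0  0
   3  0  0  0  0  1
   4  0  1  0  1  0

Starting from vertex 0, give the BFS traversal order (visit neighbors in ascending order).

BFS from vertex 0 (neighbors processed in ascending order):
Visit order: 0, 2, 1, 4, 3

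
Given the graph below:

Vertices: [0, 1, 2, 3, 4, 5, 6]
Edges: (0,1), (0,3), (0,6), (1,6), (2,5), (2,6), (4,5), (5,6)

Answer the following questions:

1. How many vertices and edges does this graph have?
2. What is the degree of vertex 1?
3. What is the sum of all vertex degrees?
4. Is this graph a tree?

Count: 7 vertices, 8 edges.
Vertex 1 has neighbors [0, 6], degree = 2.
Handshaking lemma: 2 * 8 = 16.
A tree on 7 vertices has 6 edges. This graph has 8 edges (2 extra). Not a tree.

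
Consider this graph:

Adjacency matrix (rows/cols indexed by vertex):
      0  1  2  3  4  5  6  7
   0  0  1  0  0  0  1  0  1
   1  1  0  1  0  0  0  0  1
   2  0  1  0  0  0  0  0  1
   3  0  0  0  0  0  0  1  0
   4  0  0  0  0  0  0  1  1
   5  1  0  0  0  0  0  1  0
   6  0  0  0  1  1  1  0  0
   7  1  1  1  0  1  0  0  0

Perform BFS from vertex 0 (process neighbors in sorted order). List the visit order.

BFS from vertex 0 (neighbors processed in ascending order):
Visit order: 0, 1, 5, 7, 2, 6, 4, 3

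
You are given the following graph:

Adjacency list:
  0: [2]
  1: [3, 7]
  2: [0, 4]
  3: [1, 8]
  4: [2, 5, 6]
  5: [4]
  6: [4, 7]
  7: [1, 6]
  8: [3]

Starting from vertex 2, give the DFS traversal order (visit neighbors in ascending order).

DFS from vertex 2 (neighbors processed in ascending order):
Visit order: 2, 0, 4, 5, 6, 7, 1, 3, 8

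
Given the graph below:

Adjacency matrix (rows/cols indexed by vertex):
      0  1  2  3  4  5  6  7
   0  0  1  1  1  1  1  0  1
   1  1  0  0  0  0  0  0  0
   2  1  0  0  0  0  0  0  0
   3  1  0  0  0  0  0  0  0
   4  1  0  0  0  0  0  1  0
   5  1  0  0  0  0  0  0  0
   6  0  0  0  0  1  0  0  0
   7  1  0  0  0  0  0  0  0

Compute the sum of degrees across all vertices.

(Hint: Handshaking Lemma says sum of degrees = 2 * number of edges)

Count edges: 7 edges.
By Handshaking Lemma: sum of degrees = 2 * 7 = 14.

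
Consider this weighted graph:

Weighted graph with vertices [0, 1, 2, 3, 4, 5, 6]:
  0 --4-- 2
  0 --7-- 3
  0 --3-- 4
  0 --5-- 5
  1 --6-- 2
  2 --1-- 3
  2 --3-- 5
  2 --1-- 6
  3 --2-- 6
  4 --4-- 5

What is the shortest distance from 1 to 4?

Using Dijkstra's algorithm from vertex 1:
Shortest path: 1 -> 2 -> 0 -> 4
Total weight: 6 + 4 + 3 = 13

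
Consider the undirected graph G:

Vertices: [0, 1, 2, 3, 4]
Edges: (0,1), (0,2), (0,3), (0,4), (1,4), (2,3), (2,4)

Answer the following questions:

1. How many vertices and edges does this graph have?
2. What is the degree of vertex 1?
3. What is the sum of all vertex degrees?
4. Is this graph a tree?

Count: 5 vertices, 7 edges.
Vertex 1 has neighbors [0, 4], degree = 2.
Handshaking lemma: 2 * 7 = 14.
A tree on 5 vertices has 4 edges. This graph has 7 edges (3 extra). Not a tree.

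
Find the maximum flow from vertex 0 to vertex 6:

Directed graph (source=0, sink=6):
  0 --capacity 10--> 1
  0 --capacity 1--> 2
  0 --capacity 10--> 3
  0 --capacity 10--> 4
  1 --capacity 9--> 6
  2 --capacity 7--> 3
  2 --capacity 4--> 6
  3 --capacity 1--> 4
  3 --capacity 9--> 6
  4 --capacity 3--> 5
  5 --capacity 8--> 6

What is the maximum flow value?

Computing max flow:
  Flow on (0->1): 9/10
  Flow on (0->2): 1/1
  Flow on (0->3): 9/10
  Flow on (0->4): 3/10
  Flow on (1->6): 9/9
  Flow on (2->6): 1/4
  Flow on (3->6): 9/9
  Flow on (4->5): 3/3
  Flow on (5->6): 3/8
Maximum flow = 22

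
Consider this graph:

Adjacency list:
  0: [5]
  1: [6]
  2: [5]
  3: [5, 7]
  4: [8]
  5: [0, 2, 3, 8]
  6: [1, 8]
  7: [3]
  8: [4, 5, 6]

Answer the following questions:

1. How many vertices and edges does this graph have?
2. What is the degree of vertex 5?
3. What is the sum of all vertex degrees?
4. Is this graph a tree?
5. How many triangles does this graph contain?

Count: 9 vertices, 8 edges.
Vertex 5 has neighbors [0, 2, 3, 8], degree = 4.
Handshaking lemma: 2 * 8 = 16.
A graph is a tree iff it is connected and has exactly n-1 edges. This graph is connected (all 9 vertices in one component) and has 9-1 = 8 edges. It is a tree.
Number of triangles = 0.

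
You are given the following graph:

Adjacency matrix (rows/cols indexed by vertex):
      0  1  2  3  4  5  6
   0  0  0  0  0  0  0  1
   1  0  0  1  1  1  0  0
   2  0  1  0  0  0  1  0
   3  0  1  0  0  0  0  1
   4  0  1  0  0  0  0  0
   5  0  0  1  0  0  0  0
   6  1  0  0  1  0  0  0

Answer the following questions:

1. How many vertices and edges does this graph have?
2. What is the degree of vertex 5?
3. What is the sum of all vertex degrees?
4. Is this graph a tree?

Count: 7 vertices, 6 edges.
Vertex 5 has neighbors [2], degree = 1.
Handshaking lemma: 2 * 6 = 12.
A graph is a tree iff it is connected and has exactly n-1 edges. This graph is connected (all 7 vertices in one component) and has 7-1 = 6 edges. It is a tree.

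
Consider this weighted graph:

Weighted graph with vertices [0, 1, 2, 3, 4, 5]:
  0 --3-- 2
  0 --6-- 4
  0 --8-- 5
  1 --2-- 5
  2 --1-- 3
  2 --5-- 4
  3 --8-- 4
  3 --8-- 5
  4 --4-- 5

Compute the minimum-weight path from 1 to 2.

Using Dijkstra's algorithm from vertex 1:
Shortest path: 1 -> 5 -> 4 -> 2
Total weight: 2 + 4 + 5 = 11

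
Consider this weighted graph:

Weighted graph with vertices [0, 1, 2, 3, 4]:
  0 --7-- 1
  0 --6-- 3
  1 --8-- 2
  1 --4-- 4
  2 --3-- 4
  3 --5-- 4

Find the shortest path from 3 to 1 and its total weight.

Using Dijkstra's algorithm from vertex 3:
Shortest path: 3 -> 4 -> 1
Total weight: 5 + 4 = 9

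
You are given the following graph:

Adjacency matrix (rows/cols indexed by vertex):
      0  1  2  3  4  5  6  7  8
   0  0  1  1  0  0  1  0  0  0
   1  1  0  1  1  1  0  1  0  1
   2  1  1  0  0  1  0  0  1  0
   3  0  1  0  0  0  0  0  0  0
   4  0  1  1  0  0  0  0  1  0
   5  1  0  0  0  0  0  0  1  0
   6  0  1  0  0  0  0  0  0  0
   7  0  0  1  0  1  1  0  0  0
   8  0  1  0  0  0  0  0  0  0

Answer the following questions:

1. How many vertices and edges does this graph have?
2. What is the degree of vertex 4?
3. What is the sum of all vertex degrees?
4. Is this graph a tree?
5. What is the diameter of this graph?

Count: 9 vertices, 12 edges.
Vertex 4 has neighbors [1, 2, 7], degree = 3.
Handshaking lemma: 2 * 12 = 24.
A tree on 9 vertices has 8 edges. This graph has 12 edges (4 extra). Not a tree.
Diameter (longest shortest path) = 3.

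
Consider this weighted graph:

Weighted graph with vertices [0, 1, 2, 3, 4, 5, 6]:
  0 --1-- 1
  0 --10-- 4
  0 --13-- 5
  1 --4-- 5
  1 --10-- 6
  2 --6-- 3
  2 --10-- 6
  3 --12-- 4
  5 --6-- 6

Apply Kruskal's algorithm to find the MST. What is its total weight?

Applying Kruskal's algorithm (sort edges by weight, add if no cycle):
  Add (0,1) w=1
  Add (1,5) w=4
  Add (2,3) w=6
  Add (5,6) w=6
  Add (0,4) w=10
  Skip (1,6) w=10 (creates cycle)
  Add (2,6) w=10
  Skip (3,4) w=12 (creates cycle)
  Skip (0,5) w=13 (creates cycle)
MST weight = 37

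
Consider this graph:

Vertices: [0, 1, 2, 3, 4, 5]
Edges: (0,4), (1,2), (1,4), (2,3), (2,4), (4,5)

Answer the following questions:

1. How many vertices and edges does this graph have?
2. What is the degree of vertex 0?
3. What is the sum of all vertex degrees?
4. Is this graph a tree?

Count: 6 vertices, 6 edges.
Vertex 0 has neighbors [4], degree = 1.
Handshaking lemma: 2 * 6 = 12.
A tree on 6 vertices has 5 edges. This graph has 6 edges (1 extra). Not a tree.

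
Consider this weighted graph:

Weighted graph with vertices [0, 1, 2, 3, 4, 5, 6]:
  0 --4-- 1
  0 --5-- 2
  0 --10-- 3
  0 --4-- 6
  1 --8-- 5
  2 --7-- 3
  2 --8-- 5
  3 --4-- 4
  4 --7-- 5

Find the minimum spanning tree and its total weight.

Applying Kruskal's algorithm (sort edges by weight, add if no cycle):
  Add (0,6) w=4
  Add (0,1) w=4
  Add (3,4) w=4
  Add (0,2) w=5
  Add (2,3) w=7
  Add (4,5) w=7
  Skip (1,5) w=8 (creates cycle)
  Skip (2,5) w=8 (creates cycle)
  Skip (0,3) w=10 (creates cycle)
MST weight = 31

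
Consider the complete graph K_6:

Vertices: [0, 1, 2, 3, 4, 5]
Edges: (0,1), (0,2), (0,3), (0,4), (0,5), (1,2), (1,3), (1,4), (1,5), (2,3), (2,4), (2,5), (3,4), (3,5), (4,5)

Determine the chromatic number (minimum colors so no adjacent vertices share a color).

In K_6, every vertex is adjacent to every other vertex.
Each vertex needs a unique color.
Chromatic number = 6.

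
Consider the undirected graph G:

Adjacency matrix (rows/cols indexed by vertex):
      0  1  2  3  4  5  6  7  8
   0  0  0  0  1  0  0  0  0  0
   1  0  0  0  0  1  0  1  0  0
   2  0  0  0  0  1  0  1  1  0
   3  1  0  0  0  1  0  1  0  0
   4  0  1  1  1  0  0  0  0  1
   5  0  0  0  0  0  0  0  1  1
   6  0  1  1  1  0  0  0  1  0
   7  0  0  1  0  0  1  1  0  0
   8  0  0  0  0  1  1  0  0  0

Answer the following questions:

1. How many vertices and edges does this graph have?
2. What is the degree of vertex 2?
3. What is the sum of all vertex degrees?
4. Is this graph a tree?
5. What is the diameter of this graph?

Count: 9 vertices, 12 edges.
Vertex 2 has neighbors [4, 6, 7], degree = 3.
Handshaking lemma: 2 * 12 = 24.
A tree on 9 vertices has 8 edges. This graph has 12 edges (4 extra). Not a tree.
Diameter (longest shortest path) = 4.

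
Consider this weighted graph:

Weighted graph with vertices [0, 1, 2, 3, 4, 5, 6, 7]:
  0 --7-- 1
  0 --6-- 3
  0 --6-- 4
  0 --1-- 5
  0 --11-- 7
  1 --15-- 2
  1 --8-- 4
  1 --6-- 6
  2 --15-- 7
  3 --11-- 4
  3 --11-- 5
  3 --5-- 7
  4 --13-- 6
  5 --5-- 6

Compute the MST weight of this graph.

Applying Kruskal's algorithm (sort edges by weight, add if no cycle):
  Add (0,5) w=1
  Add (3,7) w=5
  Add (5,6) w=5
  Add (0,3) w=6
  Add (0,4) w=6
  Add (1,6) w=6
  Skip (0,1) w=7 (creates cycle)
  Skip (1,4) w=8 (creates cycle)
  Skip (0,7) w=11 (creates cycle)
  Skip (3,5) w=11 (creates cycle)
  Skip (3,4) w=11 (creates cycle)
  Skip (4,6) w=13 (creates cycle)
  Add (1,2) w=15
  Skip (2,7) w=15 (creates cycle)
MST weight = 44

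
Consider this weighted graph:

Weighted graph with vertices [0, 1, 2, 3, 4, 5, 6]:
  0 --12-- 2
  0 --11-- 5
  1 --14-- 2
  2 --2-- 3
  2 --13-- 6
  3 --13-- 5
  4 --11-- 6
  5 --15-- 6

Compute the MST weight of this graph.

Applying Kruskal's algorithm (sort edges by weight, add if no cycle):
  Add (2,3) w=2
  Add (0,5) w=11
  Add (4,6) w=11
  Add (0,2) w=12
  Add (2,6) w=13
  Skip (3,5) w=13 (creates cycle)
  Add (1,2) w=14
  Skip (5,6) w=15 (creates cycle)
MST weight = 63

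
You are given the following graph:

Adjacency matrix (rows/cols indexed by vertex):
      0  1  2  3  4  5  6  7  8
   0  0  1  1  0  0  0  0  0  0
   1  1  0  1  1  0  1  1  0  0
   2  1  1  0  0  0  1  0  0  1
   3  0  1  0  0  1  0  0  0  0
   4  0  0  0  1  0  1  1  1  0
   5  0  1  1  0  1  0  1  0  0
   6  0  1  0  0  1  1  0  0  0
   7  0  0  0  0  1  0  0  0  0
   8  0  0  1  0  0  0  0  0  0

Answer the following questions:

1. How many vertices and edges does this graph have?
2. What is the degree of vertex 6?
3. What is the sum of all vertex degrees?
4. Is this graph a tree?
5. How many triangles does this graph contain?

Count: 9 vertices, 13 edges.
Vertex 6 has neighbors [1, 4, 5], degree = 3.
Handshaking lemma: 2 * 13 = 26.
A tree on 9 vertices has 8 edges. This graph has 13 edges (5 extra). Not a tree.
Number of triangles = 4.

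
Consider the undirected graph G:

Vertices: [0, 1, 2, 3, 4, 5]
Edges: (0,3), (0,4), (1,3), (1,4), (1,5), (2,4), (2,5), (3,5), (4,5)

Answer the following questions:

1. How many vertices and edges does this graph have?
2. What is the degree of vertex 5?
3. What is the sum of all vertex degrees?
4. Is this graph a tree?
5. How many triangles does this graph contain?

Count: 6 vertices, 9 edges.
Vertex 5 has neighbors [1, 2, 3, 4], degree = 4.
Handshaking lemma: 2 * 9 = 18.
A tree on 6 vertices has 5 edges. This graph has 9 edges (4 extra). Not a tree.
Number of triangles = 3.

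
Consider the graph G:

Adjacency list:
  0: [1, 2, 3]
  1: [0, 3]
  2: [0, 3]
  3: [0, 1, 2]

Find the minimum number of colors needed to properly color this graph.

The graph has a maximum clique of size 3 (lower bound on chromatic number).
A valid 3-coloring: {0: 0, 1: 2, 2: 2, 3: 1}.
Chromatic number = 3.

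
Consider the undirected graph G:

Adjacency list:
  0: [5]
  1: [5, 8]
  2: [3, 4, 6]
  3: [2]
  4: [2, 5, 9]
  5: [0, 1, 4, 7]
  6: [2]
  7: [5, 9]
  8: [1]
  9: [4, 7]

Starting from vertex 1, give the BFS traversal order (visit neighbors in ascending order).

BFS from vertex 1 (neighbors processed in ascending order):
Visit order: 1, 5, 8, 0, 4, 7, 2, 9, 3, 6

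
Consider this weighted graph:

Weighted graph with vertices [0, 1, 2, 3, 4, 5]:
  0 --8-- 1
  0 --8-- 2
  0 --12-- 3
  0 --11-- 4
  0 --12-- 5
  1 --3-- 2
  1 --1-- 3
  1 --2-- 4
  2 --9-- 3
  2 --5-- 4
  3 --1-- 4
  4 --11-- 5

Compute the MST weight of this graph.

Applying Kruskal's algorithm (sort edges by weight, add if no cycle):
  Add (1,3) w=1
  Add (3,4) w=1
  Skip (1,4) w=2 (creates cycle)
  Add (1,2) w=3
  Skip (2,4) w=5 (creates cycle)
  Add (0,1) w=8
  Skip (0,2) w=8 (creates cycle)
  Skip (2,3) w=9 (creates cycle)
  Skip (0,4) w=11 (creates cycle)
  Add (4,5) w=11
  Skip (0,5) w=12 (creates cycle)
  Skip (0,3) w=12 (creates cycle)
MST weight = 24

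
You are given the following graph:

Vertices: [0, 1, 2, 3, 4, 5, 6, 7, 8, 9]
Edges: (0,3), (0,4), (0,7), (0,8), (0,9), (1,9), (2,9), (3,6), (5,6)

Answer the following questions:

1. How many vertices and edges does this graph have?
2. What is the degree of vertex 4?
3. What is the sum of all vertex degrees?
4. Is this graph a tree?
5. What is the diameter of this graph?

Count: 10 vertices, 9 edges.
Vertex 4 has neighbors [0], degree = 1.
Handshaking lemma: 2 * 9 = 18.
A graph is a tree iff it is connected and has exactly n-1 edges. This graph is connected (all 10 vertices in one component) and has 10-1 = 9 edges. It is a tree.
Diameter (longest shortest path) = 5.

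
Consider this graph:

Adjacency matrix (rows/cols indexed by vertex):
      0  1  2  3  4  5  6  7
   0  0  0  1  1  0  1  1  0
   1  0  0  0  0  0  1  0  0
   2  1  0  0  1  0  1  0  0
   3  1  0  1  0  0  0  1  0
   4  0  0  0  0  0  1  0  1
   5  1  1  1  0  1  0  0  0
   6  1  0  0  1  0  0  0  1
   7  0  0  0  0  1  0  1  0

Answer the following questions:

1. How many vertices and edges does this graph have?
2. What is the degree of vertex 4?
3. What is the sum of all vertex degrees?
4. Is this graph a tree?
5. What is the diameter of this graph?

Count: 8 vertices, 11 edges.
Vertex 4 has neighbors [5, 7], degree = 2.
Handshaking lemma: 2 * 11 = 22.
A tree on 8 vertices has 7 edges. This graph has 11 edges (4 extra). Not a tree.
Diameter (longest shortest path) = 3.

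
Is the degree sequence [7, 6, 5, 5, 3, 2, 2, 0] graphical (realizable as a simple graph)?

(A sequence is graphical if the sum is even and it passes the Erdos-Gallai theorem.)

Sum of degrees = 30. Sum is even but fails Erdos-Gallai. The sequence is NOT graphical.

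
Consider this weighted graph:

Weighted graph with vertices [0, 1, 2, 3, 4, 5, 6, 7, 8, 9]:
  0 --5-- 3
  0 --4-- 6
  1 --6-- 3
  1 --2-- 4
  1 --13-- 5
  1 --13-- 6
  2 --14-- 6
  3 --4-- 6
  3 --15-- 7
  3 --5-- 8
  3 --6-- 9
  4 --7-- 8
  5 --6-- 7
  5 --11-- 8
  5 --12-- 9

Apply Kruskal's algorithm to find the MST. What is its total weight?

Applying Kruskal's algorithm (sort edges by weight, add if no cycle):
  Add (1,4) w=2
  Add (0,6) w=4
  Add (3,6) w=4
  Skip (0,3) w=5 (creates cycle)
  Add (3,8) w=5
  Add (1,3) w=6
  Add (3,9) w=6
  Add (5,7) w=6
  Skip (4,8) w=7 (creates cycle)
  Add (5,8) w=11
  Skip (5,9) w=12 (creates cycle)
  Skip (1,6) w=13 (creates cycle)
  Skip (1,5) w=13 (creates cycle)
  Add (2,6) w=14
  Skip (3,7) w=15 (creates cycle)
MST weight = 58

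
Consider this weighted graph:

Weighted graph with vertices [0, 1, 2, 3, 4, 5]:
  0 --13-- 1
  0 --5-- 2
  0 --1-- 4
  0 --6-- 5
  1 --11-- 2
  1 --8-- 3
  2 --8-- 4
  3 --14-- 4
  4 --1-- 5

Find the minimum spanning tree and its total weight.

Applying Kruskal's algorithm (sort edges by weight, add if no cycle):
  Add (0,4) w=1
  Add (4,5) w=1
  Add (0,2) w=5
  Skip (0,5) w=6 (creates cycle)
  Add (1,3) w=8
  Skip (2,4) w=8 (creates cycle)
  Add (1,2) w=11
  Skip (0,1) w=13 (creates cycle)
  Skip (3,4) w=14 (creates cycle)
MST weight = 26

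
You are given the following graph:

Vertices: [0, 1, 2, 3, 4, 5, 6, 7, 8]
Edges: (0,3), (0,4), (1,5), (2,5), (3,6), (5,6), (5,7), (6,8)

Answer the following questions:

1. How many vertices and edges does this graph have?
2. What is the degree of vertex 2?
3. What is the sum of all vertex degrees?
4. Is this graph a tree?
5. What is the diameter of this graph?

Count: 9 vertices, 8 edges.
Vertex 2 has neighbors [5], degree = 1.
Handshaking lemma: 2 * 8 = 16.
A graph is a tree iff it is connected and has exactly n-1 edges. This graph is connected (all 9 vertices in one component) and has 9-1 = 8 edges. It is a tree.
Diameter (longest shortest path) = 5.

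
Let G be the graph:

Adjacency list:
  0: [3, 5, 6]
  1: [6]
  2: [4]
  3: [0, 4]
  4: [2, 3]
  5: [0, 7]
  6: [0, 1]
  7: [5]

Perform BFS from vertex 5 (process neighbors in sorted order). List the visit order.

BFS from vertex 5 (neighbors processed in ascending order):
Visit order: 5, 0, 7, 3, 6, 4, 1, 2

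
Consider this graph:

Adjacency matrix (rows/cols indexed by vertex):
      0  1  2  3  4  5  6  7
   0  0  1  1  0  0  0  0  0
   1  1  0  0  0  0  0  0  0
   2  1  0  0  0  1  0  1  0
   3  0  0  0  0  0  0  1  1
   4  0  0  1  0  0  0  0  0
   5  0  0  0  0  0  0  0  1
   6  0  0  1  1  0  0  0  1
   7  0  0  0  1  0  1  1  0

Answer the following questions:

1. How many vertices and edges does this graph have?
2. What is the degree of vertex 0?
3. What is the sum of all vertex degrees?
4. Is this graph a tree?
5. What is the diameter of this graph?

Count: 8 vertices, 8 edges.
Vertex 0 has neighbors [1, 2], degree = 2.
Handshaking lemma: 2 * 8 = 16.
A tree on 8 vertices has 7 edges. This graph has 8 edges (1 extra). Not a tree.
Diameter (longest shortest path) = 5.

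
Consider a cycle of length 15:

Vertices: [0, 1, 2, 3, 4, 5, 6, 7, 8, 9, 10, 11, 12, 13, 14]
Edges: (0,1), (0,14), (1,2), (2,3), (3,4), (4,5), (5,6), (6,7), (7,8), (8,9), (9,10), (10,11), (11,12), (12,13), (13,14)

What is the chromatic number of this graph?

This is an odd cycle (C_15). Odd cycles are not bipartite (any 2-coloring forces two adjacent vertices to match), and 3 colors suffice.
Chromatic number = 3.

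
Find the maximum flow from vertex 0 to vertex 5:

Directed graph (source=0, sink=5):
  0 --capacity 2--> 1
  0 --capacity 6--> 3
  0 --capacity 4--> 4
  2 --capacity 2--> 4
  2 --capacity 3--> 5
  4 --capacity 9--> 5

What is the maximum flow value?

Computing max flow:
  Flow on (0->4): 4/4
  Flow on (4->5): 4/9
Maximum flow = 4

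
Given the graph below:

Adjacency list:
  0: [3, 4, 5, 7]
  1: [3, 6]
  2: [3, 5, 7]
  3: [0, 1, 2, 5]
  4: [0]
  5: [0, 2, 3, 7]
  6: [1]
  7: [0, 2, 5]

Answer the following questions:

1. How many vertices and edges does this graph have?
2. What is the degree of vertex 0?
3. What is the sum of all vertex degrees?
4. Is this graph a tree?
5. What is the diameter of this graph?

Count: 8 vertices, 11 edges.
Vertex 0 has neighbors [3, 4, 5, 7], degree = 4.
Handshaking lemma: 2 * 11 = 22.
A tree on 8 vertices has 7 edges. This graph has 11 edges (4 extra). Not a tree.
Diameter (longest shortest path) = 4.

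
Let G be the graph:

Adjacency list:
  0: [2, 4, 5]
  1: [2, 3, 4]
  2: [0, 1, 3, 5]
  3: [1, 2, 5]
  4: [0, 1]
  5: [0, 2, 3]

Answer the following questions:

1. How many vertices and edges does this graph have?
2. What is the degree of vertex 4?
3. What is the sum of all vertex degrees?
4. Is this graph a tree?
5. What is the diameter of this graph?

Count: 6 vertices, 9 edges.
Vertex 4 has neighbors [0, 1], degree = 2.
Handshaking lemma: 2 * 9 = 18.
A tree on 6 vertices has 5 edges. This graph has 9 edges (4 extra). Not a tree.
Diameter (longest shortest path) = 2.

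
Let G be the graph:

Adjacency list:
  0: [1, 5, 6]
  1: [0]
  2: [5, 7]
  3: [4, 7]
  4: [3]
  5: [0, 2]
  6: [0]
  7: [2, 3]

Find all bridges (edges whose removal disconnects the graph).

A bridge is an edge whose removal increases the number of connected components.
Bridges found: (0,1), (0,5), (0,6), (2,5), (2,7), (3,4), (3,7)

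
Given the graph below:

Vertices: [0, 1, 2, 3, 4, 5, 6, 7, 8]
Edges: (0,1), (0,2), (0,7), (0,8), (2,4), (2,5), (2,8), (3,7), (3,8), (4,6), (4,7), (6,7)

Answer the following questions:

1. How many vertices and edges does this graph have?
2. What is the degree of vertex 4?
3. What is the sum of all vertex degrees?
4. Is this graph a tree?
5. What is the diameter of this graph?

Count: 9 vertices, 12 edges.
Vertex 4 has neighbors [2, 6, 7], degree = 3.
Handshaking lemma: 2 * 12 = 24.
A tree on 9 vertices has 8 edges. This graph has 12 edges (4 extra). Not a tree.
Diameter (longest shortest path) = 3.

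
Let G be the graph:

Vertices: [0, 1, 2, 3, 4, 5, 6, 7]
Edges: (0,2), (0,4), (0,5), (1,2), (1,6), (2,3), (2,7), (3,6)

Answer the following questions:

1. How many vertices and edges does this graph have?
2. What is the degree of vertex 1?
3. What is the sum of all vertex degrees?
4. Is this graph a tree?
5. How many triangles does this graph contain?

Count: 8 vertices, 8 edges.
Vertex 1 has neighbors [2, 6], degree = 2.
Handshaking lemma: 2 * 8 = 16.
A tree on 8 vertices has 7 edges. This graph has 8 edges (1 extra). Not a tree.
Number of triangles = 0.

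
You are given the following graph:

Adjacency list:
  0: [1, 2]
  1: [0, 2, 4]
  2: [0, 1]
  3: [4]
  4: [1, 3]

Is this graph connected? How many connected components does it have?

Checking connectivity: the graph has 1 connected component(s).
All vertices are reachable from each other. The graph IS connected.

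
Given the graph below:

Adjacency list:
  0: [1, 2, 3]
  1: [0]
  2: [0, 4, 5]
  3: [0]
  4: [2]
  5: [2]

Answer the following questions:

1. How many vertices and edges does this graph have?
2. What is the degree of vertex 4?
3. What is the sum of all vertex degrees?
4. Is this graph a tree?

Count: 6 vertices, 5 edges.
Vertex 4 has neighbors [2], degree = 1.
Handshaking lemma: 2 * 5 = 10.
A graph is a tree iff it is connected and has exactly n-1 edges. This graph is connected (all 6 vertices in one component) and has 6-1 = 5 edges. It is a tree.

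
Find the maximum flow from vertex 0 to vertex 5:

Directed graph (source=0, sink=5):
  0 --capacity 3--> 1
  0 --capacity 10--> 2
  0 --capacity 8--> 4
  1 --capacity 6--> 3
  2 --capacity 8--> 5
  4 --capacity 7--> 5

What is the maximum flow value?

Computing max flow:
  Flow on (0->2): 8/10
  Flow on (0->4): 7/8
  Flow on (2->5): 8/8
  Flow on (4->5): 7/7
Maximum flow = 15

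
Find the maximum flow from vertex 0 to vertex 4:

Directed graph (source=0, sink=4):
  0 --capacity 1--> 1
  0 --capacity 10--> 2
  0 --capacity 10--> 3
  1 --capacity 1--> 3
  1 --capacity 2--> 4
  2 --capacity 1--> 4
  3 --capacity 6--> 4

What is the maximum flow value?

Computing max flow:
  Flow on (0->1): 1/1
  Flow on (0->2): 1/10
  Flow on (0->3): 6/10
  Flow on (1->4): 1/2
  Flow on (2->4): 1/1
  Flow on (3->4): 6/6
Maximum flow = 8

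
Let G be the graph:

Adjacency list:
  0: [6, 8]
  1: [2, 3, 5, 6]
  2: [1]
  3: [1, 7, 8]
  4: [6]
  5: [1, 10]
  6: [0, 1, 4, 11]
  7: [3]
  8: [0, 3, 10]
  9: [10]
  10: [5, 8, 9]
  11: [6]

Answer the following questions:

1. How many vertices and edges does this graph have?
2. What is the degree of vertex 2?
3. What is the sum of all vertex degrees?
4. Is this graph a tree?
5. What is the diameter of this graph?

Count: 12 vertices, 13 edges.
Vertex 2 has neighbors [1], degree = 1.
Handshaking lemma: 2 * 13 = 26.
A tree on 12 vertices has 11 edges. This graph has 13 edges (2 extra). Not a tree.
Diameter (longest shortest path) = 5.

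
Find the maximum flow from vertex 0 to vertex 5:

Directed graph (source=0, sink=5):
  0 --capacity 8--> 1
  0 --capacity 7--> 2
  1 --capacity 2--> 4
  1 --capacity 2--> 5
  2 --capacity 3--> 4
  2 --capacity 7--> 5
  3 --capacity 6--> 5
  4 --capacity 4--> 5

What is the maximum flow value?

Computing max flow:
  Flow on (0->1): 4/8
  Flow on (0->2): 7/7
  Flow on (1->4): 2/2
  Flow on (1->5): 2/2
  Flow on (2->5): 7/7
  Flow on (4->5): 2/4
Maximum flow = 11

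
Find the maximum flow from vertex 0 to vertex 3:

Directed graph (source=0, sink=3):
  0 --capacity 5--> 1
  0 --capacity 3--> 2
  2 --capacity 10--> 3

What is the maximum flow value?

Computing max flow:
  Flow on (0->2): 3/3
  Flow on (2->3): 3/10
Maximum flow = 3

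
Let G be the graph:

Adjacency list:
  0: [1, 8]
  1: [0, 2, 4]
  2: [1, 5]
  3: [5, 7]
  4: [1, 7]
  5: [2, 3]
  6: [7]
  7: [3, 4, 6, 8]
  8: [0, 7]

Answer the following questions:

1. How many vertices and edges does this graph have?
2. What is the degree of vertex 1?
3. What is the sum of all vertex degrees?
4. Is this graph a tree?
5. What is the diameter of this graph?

Count: 9 vertices, 10 edges.
Vertex 1 has neighbors [0, 2, 4], degree = 3.
Handshaking lemma: 2 * 10 = 20.
A tree on 9 vertices has 8 edges. This graph has 10 edges (2 extra). Not a tree.
Diameter (longest shortest path) = 4.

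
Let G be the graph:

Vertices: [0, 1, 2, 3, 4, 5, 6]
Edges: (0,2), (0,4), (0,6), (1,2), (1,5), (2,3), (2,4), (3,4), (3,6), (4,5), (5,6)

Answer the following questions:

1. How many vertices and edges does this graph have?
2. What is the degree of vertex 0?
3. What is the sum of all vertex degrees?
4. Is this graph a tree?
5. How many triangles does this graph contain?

Count: 7 vertices, 11 edges.
Vertex 0 has neighbors [2, 4, 6], degree = 3.
Handshaking lemma: 2 * 11 = 22.
A tree on 7 vertices has 6 edges. This graph has 11 edges (5 extra). Not a tree.
Number of triangles = 2.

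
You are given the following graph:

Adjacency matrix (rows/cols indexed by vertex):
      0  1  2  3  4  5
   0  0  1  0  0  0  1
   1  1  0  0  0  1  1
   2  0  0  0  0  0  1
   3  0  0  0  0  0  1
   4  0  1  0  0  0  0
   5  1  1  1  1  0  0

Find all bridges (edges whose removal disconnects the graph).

A bridge is an edge whose removal increases the number of connected components.
Bridges found: (1,4), (2,5), (3,5)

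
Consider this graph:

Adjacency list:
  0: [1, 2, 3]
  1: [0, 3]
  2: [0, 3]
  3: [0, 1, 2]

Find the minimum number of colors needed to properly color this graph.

The graph has a maximum clique of size 3 (lower bound on chromatic number).
A valid 3-coloring: {0: 0, 1: 2, 2: 2, 3: 1}.
Chromatic number = 3.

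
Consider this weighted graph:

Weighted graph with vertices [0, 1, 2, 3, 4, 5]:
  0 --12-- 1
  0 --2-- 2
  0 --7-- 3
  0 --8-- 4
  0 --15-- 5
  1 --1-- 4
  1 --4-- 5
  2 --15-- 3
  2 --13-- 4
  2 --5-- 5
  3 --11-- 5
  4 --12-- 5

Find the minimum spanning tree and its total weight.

Applying Kruskal's algorithm (sort edges by weight, add if no cycle):
  Add (1,4) w=1
  Add (0,2) w=2
  Add (1,5) w=4
  Add (2,5) w=5
  Add (0,3) w=7
  Skip (0,4) w=8 (creates cycle)
  Skip (3,5) w=11 (creates cycle)
  Skip (0,1) w=12 (creates cycle)
  Skip (4,5) w=12 (creates cycle)
  Skip (2,4) w=13 (creates cycle)
  Skip (0,5) w=15 (creates cycle)
  Skip (2,3) w=15 (creates cycle)
MST weight = 19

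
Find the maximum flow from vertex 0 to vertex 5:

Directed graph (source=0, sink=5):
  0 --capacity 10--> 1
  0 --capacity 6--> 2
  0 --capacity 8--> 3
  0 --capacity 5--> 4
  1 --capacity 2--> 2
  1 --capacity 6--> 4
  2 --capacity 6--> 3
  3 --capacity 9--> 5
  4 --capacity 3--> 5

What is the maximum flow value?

Computing max flow:
  Flow on (0->1): 5/10
  Flow on (0->2): 4/6
  Flow on (0->3): 3/8
  Flow on (1->2): 2/2
  Flow on (1->4): 3/6
  Flow on (2->3): 6/6
  Flow on (3->5): 9/9
  Flow on (4->5): 3/3
Maximum flow = 12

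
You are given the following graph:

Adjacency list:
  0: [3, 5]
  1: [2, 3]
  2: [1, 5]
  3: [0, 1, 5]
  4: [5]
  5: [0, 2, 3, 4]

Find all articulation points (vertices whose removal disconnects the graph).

An articulation point is a vertex whose removal disconnects the graph.
Articulation points: [5]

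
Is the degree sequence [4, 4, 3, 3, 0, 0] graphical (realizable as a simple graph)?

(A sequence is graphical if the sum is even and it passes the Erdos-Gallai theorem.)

Sum of degrees = 14. Sum is even but fails Erdos-Gallai. The sequence is NOT graphical.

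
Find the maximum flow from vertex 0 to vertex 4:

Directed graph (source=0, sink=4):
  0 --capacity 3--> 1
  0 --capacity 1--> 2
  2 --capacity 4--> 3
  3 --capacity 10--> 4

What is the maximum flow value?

Computing max flow:
  Flow on (0->2): 1/1
  Flow on (2->3): 1/4
  Flow on (3->4): 1/10
Maximum flow = 1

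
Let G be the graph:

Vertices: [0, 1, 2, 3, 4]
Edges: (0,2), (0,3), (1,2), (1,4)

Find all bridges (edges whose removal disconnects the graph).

A bridge is an edge whose removal increases the number of connected components.
Bridges found: (0,2), (0,3), (1,2), (1,4)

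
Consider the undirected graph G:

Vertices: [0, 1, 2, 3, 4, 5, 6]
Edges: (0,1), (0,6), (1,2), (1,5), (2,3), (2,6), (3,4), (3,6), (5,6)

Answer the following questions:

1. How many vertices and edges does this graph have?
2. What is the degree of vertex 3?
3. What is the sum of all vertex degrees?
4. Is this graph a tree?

Count: 7 vertices, 9 edges.
Vertex 3 has neighbors [2, 4, 6], degree = 3.
Handshaking lemma: 2 * 9 = 18.
A tree on 7 vertices has 6 edges. This graph has 9 edges (3 extra). Not a tree.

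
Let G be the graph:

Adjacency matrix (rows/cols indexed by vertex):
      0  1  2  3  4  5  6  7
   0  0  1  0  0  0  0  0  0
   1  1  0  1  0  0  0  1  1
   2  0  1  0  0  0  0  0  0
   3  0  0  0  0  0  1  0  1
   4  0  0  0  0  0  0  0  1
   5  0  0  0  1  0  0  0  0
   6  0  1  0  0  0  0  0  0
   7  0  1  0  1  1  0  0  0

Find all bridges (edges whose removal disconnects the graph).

A bridge is an edge whose removal increases the number of connected components.
Bridges found: (0,1), (1,2), (1,6), (1,7), (3,5), (3,7), (4,7)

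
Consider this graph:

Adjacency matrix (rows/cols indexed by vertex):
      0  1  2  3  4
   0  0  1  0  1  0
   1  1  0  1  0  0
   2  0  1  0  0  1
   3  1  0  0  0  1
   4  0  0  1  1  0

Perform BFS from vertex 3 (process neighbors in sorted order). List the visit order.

BFS from vertex 3 (neighbors processed in ascending order):
Visit order: 3, 0, 4, 1, 2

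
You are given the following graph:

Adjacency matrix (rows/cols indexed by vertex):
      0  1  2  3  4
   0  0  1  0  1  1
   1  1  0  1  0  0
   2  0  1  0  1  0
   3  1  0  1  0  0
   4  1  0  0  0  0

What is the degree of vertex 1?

Vertex 1 has neighbors [0, 2], so deg(1) = 2.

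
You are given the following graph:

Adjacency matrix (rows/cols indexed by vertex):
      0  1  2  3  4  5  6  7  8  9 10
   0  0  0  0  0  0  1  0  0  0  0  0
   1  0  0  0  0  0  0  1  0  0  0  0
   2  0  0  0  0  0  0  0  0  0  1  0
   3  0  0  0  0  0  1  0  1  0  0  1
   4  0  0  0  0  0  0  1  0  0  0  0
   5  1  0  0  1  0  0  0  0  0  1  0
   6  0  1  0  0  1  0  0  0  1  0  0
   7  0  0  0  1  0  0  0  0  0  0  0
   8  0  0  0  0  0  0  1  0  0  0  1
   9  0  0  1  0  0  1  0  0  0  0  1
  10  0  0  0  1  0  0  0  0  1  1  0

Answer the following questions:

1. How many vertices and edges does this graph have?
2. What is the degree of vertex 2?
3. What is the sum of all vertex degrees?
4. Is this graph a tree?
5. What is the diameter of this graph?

Count: 11 vertices, 11 edges.
Vertex 2 has neighbors [9], degree = 1.
Handshaking lemma: 2 * 11 = 22.
A tree on 11 vertices has 10 edges. This graph has 11 edges (1 extra). Not a tree.
Diameter (longest shortest path) = 6.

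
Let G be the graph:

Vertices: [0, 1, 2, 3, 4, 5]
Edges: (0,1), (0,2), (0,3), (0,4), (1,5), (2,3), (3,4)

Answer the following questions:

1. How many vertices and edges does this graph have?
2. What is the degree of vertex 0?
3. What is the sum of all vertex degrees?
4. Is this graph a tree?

Count: 6 vertices, 7 edges.
Vertex 0 has neighbors [1, 2, 3, 4], degree = 4.
Handshaking lemma: 2 * 7 = 14.
A tree on 6 vertices has 5 edges. This graph has 7 edges (2 extra). Not a tree.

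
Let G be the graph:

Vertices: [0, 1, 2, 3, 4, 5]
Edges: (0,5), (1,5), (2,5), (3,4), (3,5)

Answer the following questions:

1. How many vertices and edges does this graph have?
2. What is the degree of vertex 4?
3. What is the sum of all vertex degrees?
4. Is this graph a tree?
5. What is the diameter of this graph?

Count: 6 vertices, 5 edges.
Vertex 4 has neighbors [3], degree = 1.
Handshaking lemma: 2 * 5 = 10.
A graph is a tree iff it is connected and has exactly n-1 edges. This graph is connected (all 6 vertices in one component) and has 6-1 = 5 edges. It is a tree.
Diameter (longest shortest path) = 3.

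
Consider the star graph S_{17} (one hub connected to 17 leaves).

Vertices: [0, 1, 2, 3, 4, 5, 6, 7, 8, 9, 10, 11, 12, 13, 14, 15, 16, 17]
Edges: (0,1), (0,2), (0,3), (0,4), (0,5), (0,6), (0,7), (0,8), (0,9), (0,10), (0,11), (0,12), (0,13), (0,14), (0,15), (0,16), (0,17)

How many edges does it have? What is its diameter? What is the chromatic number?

Star graph S_{17}: the hub connects to all 17 leaves.
Edges = 17.
Diameter = 2 (any leaf to hub is 1, leaf to leaf through hub is 2).
Star graphs are bipartite (hub vs leaves), so chromatic number = 2.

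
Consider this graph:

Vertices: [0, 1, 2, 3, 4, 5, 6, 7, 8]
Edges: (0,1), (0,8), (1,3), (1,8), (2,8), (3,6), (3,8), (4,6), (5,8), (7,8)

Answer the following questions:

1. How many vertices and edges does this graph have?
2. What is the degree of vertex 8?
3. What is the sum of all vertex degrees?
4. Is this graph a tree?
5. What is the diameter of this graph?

Count: 9 vertices, 10 edges.
Vertex 8 has neighbors [0, 1, 2, 3, 5, 7], degree = 6.
Handshaking lemma: 2 * 10 = 20.
A tree on 9 vertices has 8 edges. This graph has 10 edges (2 extra). Not a tree.
Diameter (longest shortest path) = 4.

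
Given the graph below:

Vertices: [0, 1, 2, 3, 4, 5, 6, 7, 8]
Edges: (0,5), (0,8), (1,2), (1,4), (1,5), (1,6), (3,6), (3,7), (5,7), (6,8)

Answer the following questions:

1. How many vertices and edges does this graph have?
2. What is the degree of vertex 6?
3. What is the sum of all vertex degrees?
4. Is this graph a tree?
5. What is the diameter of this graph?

Count: 9 vertices, 10 edges.
Vertex 6 has neighbors [1, 3, 8], degree = 3.
Handshaking lemma: 2 * 10 = 20.
A tree on 9 vertices has 8 edges. This graph has 10 edges (2 extra). Not a tree.
Diameter (longest shortest path) = 3.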